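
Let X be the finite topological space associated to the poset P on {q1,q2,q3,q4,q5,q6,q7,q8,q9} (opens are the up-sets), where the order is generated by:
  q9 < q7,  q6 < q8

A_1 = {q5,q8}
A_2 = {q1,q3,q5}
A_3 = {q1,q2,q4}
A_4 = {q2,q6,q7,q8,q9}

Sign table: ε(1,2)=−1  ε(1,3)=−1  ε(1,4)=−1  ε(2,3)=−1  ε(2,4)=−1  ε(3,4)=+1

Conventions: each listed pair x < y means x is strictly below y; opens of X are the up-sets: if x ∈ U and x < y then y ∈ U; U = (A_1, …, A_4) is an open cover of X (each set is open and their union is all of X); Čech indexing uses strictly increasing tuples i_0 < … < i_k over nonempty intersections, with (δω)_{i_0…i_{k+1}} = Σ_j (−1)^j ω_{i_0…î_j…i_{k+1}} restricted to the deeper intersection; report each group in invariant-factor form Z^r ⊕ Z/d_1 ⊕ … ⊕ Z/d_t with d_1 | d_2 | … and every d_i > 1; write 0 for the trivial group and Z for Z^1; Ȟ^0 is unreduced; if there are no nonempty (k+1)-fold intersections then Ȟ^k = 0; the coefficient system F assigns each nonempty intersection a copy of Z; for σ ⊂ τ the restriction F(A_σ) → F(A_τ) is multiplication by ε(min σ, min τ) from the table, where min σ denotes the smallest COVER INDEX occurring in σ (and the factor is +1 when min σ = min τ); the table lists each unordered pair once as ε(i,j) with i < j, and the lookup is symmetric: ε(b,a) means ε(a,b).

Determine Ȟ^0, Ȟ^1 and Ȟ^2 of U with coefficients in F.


nerve of the cover:
  A12={q5} A14={q8} A23={q1} A34={q2}
C dims 4,4; δ0: rk 4, SNF 1^3·2
Ȟ^0 = (4 − 4) − 0 = 0, so Ȟ^0 ≅ 0
Ȟ^1 = (4 − 0) − 4 = 0 plus torsion [2], so Ȟ^1 ≅ Z/2
Ȟ^2 = (0 − 0) − 0 = 0, so Ȟ^2 ≅ 0

Ȟ^0(U;F) ≅ 0, Ȟ^1(U;F) ≅ Z/2, Ȟ^2(U;F) ≅ 0


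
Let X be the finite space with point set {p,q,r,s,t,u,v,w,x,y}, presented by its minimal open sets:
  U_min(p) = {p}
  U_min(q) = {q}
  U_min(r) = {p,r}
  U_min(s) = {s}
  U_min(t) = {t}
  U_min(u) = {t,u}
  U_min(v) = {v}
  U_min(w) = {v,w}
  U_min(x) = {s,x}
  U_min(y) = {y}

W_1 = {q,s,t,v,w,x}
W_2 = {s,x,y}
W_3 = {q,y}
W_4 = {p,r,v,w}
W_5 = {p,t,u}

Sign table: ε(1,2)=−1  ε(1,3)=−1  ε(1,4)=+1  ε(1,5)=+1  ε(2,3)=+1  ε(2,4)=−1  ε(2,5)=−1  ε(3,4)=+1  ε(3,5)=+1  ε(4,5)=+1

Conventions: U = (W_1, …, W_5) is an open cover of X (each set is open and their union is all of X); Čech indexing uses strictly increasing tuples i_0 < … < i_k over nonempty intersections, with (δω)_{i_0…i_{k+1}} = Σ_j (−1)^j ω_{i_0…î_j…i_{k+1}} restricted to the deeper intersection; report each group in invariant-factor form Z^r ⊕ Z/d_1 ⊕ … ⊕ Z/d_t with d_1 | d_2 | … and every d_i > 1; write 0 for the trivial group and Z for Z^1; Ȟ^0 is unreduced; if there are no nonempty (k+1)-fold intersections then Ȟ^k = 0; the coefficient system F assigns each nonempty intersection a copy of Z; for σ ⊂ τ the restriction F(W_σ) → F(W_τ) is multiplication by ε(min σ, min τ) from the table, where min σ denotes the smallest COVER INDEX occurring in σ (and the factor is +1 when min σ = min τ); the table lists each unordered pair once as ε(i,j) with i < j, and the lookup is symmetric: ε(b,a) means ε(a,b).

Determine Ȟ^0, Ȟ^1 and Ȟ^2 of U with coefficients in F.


nerve simplices:
  W12={s,x} W13={q} W14={v,w} W15={t} W23={y} W45={p}
C dims 5,6; δ0: rk 4, SNF 1^4
degree 0: 5−4−0 = 1 → Ȟ^0 ≅ Z
degree 1: 6−0−4 = 2 → Ȟ^1 ≅ Z^2
degree 2: 0−0−0 = 0 → Ȟ^2 ≅ 0

Ȟ^0(U;F) ≅ Z,  Ȟ^1(U;F) ≅ Z^2,  Ȟ^2(U;F) ≅ 0


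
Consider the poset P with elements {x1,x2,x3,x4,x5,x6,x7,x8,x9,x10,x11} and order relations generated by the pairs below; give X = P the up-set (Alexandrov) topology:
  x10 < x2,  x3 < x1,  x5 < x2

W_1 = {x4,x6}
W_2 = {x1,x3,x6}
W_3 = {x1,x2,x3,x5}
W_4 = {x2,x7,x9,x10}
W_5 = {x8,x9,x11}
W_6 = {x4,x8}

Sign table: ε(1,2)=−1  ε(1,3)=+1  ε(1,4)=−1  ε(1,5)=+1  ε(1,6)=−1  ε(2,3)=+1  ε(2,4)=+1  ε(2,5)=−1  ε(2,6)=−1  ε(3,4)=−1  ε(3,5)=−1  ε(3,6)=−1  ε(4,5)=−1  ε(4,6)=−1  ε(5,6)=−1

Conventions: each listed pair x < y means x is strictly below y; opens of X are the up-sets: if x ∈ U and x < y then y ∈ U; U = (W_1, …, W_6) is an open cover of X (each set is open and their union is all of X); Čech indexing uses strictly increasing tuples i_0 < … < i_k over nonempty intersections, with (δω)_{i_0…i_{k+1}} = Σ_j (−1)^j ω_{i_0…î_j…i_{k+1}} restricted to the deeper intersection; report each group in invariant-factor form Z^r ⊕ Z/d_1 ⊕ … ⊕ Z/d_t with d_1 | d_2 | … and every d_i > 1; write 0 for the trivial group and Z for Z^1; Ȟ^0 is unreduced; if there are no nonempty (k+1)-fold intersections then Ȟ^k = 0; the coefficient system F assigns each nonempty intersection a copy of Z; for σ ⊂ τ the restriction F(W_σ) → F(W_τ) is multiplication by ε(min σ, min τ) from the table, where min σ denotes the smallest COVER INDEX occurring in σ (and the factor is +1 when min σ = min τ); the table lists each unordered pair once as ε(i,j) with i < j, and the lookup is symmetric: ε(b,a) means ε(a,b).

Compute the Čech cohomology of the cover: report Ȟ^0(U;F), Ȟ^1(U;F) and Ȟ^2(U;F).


Ȟ^0(U;F) ≅ 0,  Ȟ^1(U;F) ≅ Z/2,  Ȟ^2(U;F) ≅ 0

nonempty intersections:
  W12={x6} W16={x4} W23={x1,x3} W34={x2} W45={x9} W56={x8}
C dims 6,6; δ0: rk 6, SNF 1^5·2
Ȟ^0: (6−6)−0=0 ⇒ 0
Ȟ^1: (6−0)−6=0 plus torsion [2] ⇒ Z/2
Ȟ^2: (0−0)−0=0 ⇒ 0


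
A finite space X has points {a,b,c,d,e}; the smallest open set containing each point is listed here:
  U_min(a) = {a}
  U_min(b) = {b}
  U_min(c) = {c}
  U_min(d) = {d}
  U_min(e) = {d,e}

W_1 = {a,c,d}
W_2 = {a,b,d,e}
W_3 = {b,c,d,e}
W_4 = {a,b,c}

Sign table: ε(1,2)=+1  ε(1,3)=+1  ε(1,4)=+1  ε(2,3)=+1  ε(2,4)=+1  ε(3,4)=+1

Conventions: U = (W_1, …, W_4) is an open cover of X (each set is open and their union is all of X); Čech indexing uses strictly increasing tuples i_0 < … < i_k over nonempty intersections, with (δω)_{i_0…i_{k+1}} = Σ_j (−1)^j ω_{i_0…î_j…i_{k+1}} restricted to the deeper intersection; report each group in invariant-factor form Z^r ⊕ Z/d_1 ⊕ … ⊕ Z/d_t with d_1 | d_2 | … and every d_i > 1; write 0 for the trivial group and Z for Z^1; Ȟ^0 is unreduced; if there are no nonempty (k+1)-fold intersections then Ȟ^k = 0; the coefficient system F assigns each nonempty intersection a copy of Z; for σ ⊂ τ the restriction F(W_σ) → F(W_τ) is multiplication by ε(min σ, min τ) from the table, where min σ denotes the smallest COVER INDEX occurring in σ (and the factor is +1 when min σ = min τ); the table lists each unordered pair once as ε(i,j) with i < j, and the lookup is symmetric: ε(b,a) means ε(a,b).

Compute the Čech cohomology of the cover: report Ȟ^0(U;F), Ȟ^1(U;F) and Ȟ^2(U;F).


Ȟ^0 = Z; Ȟ^1 = 0; Ȟ^2 = Z

nerve of the cover:
  W12={a,d} W13={c,d} W14={a,c} W23={b,d,e} W24={a,b} W34={b,c}
  W123={d} W124={a} W134={c} W234={b}
C dims 4,6,4; δ0: rk 3, SNF 1^3; δ1: rk 3, SNF 1^3
Ȟ^0 = (4 − 3) − 0 = 1, so Ȟ^0 ≅ Z
Ȟ^1 = (6 − 3) − 3 = 0, so Ȟ^1 ≅ 0
Ȟ^2 = (4 − 0) − 3 = 1, so Ȟ^2 ≅ Z


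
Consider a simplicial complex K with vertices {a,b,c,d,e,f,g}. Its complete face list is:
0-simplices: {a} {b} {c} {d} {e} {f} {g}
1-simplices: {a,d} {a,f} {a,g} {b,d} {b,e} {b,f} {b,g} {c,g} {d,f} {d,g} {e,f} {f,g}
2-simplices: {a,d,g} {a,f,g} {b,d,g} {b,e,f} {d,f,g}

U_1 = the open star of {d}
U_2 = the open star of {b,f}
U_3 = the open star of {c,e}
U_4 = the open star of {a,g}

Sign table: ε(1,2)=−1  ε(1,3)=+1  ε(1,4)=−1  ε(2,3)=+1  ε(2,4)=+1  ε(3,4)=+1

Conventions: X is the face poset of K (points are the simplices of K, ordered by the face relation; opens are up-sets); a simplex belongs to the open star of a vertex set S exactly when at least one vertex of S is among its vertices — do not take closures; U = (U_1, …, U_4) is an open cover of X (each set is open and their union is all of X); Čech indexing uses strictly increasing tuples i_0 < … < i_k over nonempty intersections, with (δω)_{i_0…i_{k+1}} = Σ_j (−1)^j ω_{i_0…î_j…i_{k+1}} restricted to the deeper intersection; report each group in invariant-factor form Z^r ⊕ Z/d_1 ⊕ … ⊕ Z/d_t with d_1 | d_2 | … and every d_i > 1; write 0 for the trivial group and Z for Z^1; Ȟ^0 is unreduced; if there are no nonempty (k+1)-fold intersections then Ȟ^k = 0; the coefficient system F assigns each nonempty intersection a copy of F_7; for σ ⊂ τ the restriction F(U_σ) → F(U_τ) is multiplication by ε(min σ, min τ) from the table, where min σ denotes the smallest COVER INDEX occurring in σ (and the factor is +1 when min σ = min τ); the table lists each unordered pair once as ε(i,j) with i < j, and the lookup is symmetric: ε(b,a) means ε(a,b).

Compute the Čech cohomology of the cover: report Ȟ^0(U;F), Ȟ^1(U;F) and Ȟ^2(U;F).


Ȟ^0 ≅ Z/7, Ȟ^1 ≅ Z/7, Ȟ^2 ≅ 0

nonempty overlaps:
  U1={{d},{a,d},{b,d},{d,f},{d,g},{a,d,g},{b,d,g},{d,f,g}} U2={{b},{f},{a,f},{b,d},{b,e},{b,f},{b,g},{d,f},{e,f},{f,g},{a,f,g},{b,d,g},{b,e,f},{d,f,g}} U3={{c},{e},{b,e},{c,g},{e,f},{b,e,f}} U4={{a},{g},{a,d},{a,f},{a,g},{b,g},{c,g},{d,g},{f,g},{a,d,g},{a,f,g},{b,d,g},{d,f,g}}
  U12={{b,d},{d,f},{b,d,g},{d,f,g}} U14={{a,d},{d,g},{a,d,g},{b,d,g},{d,f,g}} U23={{b,e},{e,f},{b,e,f}} U24={{a,f},{b,g},{f,g},{a,f,g},{b,d,g},{d,f,g}} U34={{c,g}}
  U124={{b,d,g},{d,f,g}}
C dims 4,5,1; δ0: rk_F7 3; δ1: rk_F7 1
degree 0: 4−3−0 = 1 → Ȟ^0 ≅ Z/7
degree 1: 5−1−3 = 1 → Ȟ^1 ≅ Z/7
degree 2: 1−0−1 = 0 → Ȟ^2 ≅ 0


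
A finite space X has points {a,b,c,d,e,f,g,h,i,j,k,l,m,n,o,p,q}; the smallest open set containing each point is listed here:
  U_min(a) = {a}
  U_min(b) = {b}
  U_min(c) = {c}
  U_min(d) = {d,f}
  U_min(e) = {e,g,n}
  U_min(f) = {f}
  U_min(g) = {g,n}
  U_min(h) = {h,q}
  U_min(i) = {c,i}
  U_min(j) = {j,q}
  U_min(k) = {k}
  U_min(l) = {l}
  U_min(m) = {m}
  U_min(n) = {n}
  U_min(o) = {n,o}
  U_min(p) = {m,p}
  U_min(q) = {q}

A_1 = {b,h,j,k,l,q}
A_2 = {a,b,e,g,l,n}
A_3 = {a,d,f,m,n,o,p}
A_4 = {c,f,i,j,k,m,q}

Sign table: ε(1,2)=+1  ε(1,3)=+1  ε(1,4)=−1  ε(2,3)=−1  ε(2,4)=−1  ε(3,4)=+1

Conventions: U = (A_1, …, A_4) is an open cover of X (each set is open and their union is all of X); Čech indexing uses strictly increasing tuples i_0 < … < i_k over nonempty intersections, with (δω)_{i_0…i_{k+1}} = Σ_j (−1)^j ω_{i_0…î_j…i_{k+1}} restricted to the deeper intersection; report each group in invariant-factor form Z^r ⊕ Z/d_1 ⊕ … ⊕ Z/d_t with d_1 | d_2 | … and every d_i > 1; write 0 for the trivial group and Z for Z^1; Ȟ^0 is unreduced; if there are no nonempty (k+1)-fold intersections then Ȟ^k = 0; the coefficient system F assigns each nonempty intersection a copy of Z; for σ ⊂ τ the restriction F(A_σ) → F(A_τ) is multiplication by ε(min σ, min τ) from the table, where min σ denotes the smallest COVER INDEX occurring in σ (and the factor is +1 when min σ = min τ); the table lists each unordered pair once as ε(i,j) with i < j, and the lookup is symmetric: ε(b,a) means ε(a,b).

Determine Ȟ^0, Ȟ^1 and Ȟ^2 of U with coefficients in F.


Ȟ^0 ≅ Z; Ȟ^1 ≅ Z; Ȟ^2 ≅ 0

cover nerve:
  A12={b,l} A14={j,k,q} A23={a,n} A34={f,m}
C dims 4,4; δ0: rk 3, SNF 1^3
Ȟ^0: (4−3)−0=1 ⇒ Z
Ȟ^1: (4−0)−3=1 ⇒ Z
Ȟ^2: (0−0)−0=0 ⇒ 0


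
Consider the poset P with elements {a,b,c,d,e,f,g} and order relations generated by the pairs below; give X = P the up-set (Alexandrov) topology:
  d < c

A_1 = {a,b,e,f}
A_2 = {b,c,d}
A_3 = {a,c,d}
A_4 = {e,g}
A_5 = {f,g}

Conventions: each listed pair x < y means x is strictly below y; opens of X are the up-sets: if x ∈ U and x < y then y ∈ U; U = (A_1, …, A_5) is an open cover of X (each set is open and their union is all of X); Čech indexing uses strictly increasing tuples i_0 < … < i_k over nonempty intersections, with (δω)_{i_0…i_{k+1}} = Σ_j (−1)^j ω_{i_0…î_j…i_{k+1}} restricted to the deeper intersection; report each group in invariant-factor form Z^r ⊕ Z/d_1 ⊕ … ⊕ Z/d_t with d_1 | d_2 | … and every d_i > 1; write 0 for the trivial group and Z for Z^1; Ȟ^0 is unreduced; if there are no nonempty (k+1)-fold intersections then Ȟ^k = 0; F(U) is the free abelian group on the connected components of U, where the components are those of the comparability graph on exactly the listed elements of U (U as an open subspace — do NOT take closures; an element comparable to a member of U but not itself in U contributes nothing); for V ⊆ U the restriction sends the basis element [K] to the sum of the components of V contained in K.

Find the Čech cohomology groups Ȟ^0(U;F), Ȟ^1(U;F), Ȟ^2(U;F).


Ȟ^0 ≅ Z^6, Ȟ^1 ≅ 0 and Ȟ^2 ≅ 0

nerve of the cover:
  A12={b} A13={a} A14={e} A15={f} A23={c,d} A45={g}
components per intersection:
  A1: {a} {b} {e} {f}
  A2: {b} {c,d}
  A3: {a} {c,d}
  A4: {e} {g}
  A5: {f} {g}
  A12: {b}
  A13: {a}
  A14: {e}
  A15: {f}
  A23: {c,d}
  A45: {g}
C dims 12,6; δ0: rk 6, SNF 1^6
Ȟ^0 = (12 − 6) − 0 = 6, so Ȟ^0 ≅ Z^6
Ȟ^1 = (6 − 0) − 6 = 0, so Ȟ^1 ≅ 0
Ȟ^2 = (0 − 0) − 0 = 0, so Ȟ^2 ≅ 0


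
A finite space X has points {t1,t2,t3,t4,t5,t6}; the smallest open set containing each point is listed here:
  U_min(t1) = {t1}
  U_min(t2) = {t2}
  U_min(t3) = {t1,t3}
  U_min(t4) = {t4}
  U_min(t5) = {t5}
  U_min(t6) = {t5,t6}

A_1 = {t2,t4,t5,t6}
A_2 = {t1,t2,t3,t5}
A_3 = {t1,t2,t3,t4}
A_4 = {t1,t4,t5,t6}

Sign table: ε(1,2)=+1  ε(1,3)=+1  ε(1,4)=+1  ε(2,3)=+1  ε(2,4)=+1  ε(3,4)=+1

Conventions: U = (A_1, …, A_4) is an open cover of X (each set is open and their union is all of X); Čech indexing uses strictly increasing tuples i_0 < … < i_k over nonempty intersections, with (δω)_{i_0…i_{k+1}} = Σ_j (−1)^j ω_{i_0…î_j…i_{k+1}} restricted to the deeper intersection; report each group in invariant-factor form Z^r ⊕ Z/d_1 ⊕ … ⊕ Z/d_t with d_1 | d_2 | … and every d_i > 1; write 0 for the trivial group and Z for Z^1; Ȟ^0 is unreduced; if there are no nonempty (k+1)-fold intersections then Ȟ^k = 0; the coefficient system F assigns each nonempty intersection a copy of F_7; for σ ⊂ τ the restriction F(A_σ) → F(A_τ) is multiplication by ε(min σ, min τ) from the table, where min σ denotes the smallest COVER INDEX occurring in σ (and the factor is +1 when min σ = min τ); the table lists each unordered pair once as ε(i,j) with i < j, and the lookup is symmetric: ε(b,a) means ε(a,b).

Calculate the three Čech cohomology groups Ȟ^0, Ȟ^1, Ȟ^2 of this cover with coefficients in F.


Ȟ^0 = Z/7, Ȟ^1 = 0, Ȟ^2 = Z/7

intersection data:
  A12={t2,t5} A13={t2,t4} A14={t4,t5,t6} A23={t1,t2,t3} A24={t1,t5} A34={t1,t4}
  A123={t2} A124={t5} A134={t4} A234={t1}
C dims 4,6,4; δ0: rk_F7 3; δ1: rk_F7 3
Ȟ^0 = (4 − 3) − 0 = 1, so Ȟ^0 ≅ Z/7
Ȟ^1 = (6 − 3) − 3 = 0, so Ȟ^1 ≅ 0
Ȟ^2 = (4 − 0) − 3 = 1, so Ȟ^2 ≅ Z/7


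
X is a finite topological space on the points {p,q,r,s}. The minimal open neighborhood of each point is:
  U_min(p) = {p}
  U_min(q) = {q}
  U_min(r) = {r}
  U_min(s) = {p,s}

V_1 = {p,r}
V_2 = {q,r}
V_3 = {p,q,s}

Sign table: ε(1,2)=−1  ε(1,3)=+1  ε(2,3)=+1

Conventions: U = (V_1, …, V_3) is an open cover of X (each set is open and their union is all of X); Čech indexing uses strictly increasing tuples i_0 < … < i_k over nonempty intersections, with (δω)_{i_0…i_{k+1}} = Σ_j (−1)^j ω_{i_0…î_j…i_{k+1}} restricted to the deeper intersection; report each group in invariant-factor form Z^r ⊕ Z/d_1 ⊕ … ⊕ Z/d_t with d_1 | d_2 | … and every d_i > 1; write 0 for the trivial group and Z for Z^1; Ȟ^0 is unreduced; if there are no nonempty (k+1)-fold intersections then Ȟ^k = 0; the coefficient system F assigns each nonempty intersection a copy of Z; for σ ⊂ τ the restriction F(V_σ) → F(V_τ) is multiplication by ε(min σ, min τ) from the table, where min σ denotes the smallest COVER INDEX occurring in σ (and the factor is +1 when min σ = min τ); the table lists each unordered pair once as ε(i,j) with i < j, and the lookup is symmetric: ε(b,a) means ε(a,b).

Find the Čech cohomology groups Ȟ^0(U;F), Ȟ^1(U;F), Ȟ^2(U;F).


Ȟ^0(U;F) ≅ 0, Ȟ^1(U;F) ≅ Z/2 and Ȟ^2(U;F) ≅ 0

cover nerve:
  V12={r} V13={p} V23={q}
C dims 3,3; δ0: rk 3, SNF 1^2·2
Ȟ^0: (3−3)−0=0 ⇒ 0
Ȟ^1: (3−0)−3=0 plus torsion [2] ⇒ Z/2
Ȟ^2: (0−0)−0=0 ⇒ 0


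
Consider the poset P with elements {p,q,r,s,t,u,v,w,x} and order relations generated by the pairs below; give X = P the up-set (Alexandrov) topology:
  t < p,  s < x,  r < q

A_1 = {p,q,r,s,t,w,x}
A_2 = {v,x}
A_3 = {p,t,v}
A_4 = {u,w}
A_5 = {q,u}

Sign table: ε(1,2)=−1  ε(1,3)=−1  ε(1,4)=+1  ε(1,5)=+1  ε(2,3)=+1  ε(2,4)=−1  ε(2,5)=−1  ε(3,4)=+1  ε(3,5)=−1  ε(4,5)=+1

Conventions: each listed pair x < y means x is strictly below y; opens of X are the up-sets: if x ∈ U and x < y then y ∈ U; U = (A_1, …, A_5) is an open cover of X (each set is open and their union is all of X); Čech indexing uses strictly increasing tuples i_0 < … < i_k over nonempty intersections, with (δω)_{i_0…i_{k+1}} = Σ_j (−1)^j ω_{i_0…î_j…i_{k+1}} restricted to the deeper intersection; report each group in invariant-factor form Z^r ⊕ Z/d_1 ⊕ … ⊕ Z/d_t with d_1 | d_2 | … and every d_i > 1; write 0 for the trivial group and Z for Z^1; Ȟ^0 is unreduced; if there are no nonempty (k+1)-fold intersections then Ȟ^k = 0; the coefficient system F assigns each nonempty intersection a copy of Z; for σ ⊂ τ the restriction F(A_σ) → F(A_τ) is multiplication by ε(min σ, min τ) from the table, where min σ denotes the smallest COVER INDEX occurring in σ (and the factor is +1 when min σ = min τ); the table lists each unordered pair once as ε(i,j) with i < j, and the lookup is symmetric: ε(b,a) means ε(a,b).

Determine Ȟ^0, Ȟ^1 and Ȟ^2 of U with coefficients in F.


Ȟ^0 = Z, Ȟ^1 = Z^2, Ȟ^2 = 0

intersection data:
  A12={x} A13={p,t} A14={w} A15={q} A23={v} A45={u}
C dims 5,6; δ0: rk 4, SNF 1^4
Ȟ^0 = (5 − 4) − 0 = 1, so Ȟ^0 ≅ Z
Ȟ^1 = (6 − 0) − 4 = 2, so Ȟ^1 ≅ Z^2
Ȟ^2 = (0 − 0) − 0 = 0, so Ȟ^2 ≅ 0


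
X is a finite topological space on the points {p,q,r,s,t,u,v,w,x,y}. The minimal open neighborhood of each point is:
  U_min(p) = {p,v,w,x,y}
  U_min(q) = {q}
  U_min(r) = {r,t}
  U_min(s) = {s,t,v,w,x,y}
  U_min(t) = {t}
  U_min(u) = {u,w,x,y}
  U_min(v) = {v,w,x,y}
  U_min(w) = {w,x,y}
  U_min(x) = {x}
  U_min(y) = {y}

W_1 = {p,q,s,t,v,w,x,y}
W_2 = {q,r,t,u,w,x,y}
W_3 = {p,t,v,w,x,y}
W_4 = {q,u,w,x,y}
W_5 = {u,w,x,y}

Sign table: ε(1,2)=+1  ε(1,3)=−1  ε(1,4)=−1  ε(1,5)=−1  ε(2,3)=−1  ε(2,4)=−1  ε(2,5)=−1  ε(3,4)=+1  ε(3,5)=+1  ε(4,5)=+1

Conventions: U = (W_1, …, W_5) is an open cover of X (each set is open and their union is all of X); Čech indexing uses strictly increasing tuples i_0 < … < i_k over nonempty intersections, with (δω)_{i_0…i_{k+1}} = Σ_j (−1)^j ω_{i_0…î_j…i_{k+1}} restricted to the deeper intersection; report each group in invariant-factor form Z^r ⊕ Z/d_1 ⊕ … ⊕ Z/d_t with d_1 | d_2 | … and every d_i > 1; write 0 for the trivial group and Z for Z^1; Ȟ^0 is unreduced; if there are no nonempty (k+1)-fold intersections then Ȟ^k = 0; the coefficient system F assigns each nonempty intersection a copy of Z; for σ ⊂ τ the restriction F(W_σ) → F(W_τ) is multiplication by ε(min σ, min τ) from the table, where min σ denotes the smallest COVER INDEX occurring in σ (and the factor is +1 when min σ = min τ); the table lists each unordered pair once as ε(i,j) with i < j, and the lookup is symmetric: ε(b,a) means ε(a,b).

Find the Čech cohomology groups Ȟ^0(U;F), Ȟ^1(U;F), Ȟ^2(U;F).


Ȟ^0 ≅ Z,  Ȟ^1 ≅ 0,  Ȟ^2 ≅ 0

nonempty overlaps:
  W12={q,t,w,x,y} W13={p,t,v,w,x,y} W14={q,w,x,y} W15={w,x,y} W23={t,w,x,y} W24={q,u,w,x,y} W25={u,w,x,y} W34={w,x,y} W35={w,x,y} W45={u,w,x,y}
  W123={t,w,x,y} W124={q,w,x,y} W125={w,x,y} W134={w,x,y} W135={w,x,y} W145={w,x,y} W234={w,x,y} W235={w,x,y} W245={u,w,x,y} W345={w,x,y}
  W1234={w,x,y} W1235={w,x,y} W1245={w,x,y} W1345={w,x,y} W2345={w,x,y}
  W12345={w,x,y}
C dims 5,10,10,5; δ0: rk 4, SNF 1^4; δ1: rk 6, SNF 1^6; δ2: rk 4, SNF 1^4
degree 0: 5−4−0 = 1 → Ȟ^0 ≅ Z
degree 1: 10−6−4 = 0 → Ȟ^1 ≅ 0
degree 2: 10−4−6 = 0 → Ȟ^2 ≅ 0


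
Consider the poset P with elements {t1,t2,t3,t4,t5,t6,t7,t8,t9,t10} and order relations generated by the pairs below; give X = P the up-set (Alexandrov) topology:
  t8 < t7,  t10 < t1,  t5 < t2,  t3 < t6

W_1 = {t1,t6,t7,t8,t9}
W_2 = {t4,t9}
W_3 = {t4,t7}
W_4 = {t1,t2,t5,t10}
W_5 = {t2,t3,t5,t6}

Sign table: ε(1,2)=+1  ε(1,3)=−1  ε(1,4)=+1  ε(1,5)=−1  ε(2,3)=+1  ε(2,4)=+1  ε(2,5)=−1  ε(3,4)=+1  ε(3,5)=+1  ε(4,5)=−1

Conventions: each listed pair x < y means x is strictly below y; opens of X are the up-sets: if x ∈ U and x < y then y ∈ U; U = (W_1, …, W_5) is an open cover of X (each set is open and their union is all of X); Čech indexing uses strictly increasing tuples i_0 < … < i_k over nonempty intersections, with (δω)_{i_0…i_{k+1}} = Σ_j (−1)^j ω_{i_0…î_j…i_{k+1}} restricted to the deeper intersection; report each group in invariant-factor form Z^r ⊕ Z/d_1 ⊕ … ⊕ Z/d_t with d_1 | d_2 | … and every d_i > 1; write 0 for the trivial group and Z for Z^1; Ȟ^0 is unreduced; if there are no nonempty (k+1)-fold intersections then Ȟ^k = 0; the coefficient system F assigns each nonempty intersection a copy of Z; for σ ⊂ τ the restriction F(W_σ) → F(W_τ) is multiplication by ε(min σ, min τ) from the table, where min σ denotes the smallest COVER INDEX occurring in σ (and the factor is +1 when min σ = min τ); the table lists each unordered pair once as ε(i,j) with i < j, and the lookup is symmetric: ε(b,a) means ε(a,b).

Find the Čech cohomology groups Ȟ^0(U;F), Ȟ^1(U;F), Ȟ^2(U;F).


Ȟ^0 = 0, Ȟ^1 = Z ⊕ Z/2, Ȟ^2 = 0

nonempty overlaps:
  W12={t9} W13={t7} W14={t1} W15={t6} W23={t4} W45={t2,t5}
C dims 5,6; δ0: rk 5, SNF 1^4·2
degree 0: 5−5−0 = 0 → Ȟ^0 ≅ 0
degree 1: 6−0−5 = 1 plus torsion [2] → Ȟ^1 ≅ Z ⊕ Z/2
degree 2: 0−0−0 = 0 → Ȟ^2 ≅ 0


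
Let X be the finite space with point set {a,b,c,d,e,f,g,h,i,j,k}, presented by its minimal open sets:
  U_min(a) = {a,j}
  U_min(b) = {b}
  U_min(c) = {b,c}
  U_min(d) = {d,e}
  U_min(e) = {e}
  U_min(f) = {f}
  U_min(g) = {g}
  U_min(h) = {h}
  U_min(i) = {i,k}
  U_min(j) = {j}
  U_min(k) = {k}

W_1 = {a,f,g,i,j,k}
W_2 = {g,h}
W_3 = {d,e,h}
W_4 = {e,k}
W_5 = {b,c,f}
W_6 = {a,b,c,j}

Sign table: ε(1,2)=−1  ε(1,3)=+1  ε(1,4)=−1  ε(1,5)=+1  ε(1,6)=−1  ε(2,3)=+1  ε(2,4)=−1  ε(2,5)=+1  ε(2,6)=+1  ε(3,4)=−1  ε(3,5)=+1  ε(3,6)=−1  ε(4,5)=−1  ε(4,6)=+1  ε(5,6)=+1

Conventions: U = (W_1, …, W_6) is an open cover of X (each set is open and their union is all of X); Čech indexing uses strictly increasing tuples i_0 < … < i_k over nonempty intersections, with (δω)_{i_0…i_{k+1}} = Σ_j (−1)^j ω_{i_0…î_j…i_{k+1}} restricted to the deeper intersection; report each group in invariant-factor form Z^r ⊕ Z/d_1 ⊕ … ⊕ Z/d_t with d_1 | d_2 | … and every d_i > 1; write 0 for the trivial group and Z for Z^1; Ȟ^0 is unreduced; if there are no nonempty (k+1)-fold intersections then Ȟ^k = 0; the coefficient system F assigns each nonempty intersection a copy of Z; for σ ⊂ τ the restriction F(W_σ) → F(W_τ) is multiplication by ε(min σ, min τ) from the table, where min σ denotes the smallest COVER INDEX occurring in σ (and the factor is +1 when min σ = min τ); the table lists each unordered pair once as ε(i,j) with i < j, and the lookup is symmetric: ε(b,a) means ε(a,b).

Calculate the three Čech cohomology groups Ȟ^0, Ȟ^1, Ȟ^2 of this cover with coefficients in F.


Ȟ^0 ≅ 0, Ȟ^1 ≅ Z ⊕ Z/2, Ȟ^2 ≅ 0

nerve of the cover:
  W12={g} W14={k} W15={f} W16={a,j} W23={h} W34={e} W56={b,c}
C dims 6,7; δ0: rk 6, SNF 1^5·2
Ȟ^0 = (6 − 6) − 0 = 0, so Ȟ^0 ≅ 0
Ȟ^1 = (7 − 0) − 6 = 1 plus torsion [2], so Ȟ^1 ≅ Z ⊕ Z/2
Ȟ^2 = (0 − 0) − 0 = 0, so Ȟ^2 ≅ 0


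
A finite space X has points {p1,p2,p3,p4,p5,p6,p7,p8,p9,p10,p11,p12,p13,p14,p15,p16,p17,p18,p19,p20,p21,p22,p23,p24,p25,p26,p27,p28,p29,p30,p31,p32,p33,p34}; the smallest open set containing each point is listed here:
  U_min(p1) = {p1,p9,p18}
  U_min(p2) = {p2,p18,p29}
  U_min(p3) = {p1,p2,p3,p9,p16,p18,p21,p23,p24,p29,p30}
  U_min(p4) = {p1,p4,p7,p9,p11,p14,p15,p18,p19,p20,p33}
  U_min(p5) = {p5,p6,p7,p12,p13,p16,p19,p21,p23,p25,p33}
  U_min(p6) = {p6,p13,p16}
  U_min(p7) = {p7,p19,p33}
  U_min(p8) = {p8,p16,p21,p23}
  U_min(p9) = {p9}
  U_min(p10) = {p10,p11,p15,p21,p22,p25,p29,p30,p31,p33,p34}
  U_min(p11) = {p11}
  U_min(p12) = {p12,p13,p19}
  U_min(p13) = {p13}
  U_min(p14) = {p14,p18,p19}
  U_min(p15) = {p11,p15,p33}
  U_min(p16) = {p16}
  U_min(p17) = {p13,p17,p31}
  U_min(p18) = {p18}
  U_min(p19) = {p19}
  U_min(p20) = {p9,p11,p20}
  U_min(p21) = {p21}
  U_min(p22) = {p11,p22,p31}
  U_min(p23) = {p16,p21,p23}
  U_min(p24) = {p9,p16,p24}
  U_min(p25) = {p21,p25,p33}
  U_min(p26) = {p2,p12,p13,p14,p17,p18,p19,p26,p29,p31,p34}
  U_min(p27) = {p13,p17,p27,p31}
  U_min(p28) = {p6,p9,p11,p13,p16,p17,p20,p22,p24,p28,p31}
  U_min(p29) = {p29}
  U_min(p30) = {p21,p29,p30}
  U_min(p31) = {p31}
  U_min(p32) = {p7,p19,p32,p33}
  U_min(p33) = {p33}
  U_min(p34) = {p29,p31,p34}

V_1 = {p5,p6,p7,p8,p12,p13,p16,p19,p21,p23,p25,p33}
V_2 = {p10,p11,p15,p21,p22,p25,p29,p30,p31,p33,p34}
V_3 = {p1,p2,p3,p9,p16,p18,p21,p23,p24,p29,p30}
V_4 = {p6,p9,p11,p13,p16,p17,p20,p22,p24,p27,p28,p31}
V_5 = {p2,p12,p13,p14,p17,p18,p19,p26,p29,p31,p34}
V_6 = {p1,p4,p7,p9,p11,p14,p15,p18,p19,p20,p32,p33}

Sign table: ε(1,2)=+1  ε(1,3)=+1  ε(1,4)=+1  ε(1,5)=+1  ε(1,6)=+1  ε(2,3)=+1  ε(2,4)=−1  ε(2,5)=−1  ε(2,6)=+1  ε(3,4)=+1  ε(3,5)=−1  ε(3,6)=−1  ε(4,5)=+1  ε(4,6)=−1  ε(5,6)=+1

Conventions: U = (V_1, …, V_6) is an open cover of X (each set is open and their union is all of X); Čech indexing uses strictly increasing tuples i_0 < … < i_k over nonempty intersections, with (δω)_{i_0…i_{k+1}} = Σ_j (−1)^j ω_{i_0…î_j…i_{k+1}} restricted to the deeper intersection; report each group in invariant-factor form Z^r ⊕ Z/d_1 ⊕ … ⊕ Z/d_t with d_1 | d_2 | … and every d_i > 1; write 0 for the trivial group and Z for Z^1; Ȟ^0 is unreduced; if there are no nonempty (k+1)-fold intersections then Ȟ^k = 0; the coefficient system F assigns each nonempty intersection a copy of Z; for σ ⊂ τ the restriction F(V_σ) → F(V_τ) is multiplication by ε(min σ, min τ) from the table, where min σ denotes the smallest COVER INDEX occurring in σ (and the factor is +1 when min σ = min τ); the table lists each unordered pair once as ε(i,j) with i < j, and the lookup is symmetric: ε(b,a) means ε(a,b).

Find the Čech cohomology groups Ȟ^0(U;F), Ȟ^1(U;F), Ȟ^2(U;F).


Ȟ^0(U;F) ≅ 0; Ȟ^1(U;F) ≅ Z/2; Ȟ^2(U;F) ≅ Z

nonempty intersections:
  V12={p21,p25,p33} V13={p16,p21,p23} V14={p6,p13,p16} V15={p12,p13,p19} V16={p7,p19,p33} V23={p21,p29,p30} V24={p11,p22,p31} V25={p29,p31,p34} V26={p11,p15,p33} V34={p9,p16,p24} V35={p2,p18,p29} V36={p1,p9,p18} V45={p13,p17,p31} V46={p9,p11,p20} V56={p14,p18,p19}
  V123={p21} V126={p33} V134={p16} V145={p13} V156={p19} V235={p29} V245={p31} V246={p11} V346={p9} V356={p18}
C dims 6,15,10; δ0: rk 6, SNF 1^5·2; δ1: rk 9, SNF 1^9
Ȟ^0: (6−6)−0=0 ⇒ 0
Ȟ^1: (15−9)−6=0 plus torsion [2] ⇒ Z/2
Ȟ^2: (10−0)−9=1 ⇒ Z


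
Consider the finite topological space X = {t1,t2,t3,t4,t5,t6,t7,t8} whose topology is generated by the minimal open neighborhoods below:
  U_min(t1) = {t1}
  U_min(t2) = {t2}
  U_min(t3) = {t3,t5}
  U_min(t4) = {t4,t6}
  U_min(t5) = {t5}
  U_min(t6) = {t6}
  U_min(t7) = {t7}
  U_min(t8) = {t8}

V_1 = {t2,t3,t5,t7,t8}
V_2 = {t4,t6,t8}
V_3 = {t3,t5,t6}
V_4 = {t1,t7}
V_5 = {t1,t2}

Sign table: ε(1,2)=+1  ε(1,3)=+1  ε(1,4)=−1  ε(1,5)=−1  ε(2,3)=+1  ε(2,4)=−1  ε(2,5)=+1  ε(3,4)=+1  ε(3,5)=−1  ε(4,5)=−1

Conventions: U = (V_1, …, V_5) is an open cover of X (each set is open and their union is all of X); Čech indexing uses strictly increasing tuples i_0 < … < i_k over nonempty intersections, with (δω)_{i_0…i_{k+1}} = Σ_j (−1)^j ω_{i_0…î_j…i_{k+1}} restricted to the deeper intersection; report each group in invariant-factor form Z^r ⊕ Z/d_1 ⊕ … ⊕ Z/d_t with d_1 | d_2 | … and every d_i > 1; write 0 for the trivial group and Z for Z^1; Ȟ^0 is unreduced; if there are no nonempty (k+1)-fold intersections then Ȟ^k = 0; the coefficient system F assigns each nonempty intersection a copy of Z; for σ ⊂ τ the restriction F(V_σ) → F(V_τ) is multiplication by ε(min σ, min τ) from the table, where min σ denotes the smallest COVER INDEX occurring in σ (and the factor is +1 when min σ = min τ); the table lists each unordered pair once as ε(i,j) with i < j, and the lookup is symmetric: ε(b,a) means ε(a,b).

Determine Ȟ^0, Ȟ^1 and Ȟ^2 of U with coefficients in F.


nonempty intersections:
  V12={t8} V13={t3,t5} V14={t7} V15={t2} V23={t6} V45={t1}
C dims 5,6; δ0: rk 5, SNF 1^4·2
Ȟ^0: (5−5)−0=0 ⇒ 0
Ȟ^1: (6−0)−5=1 plus torsion [2] ⇒ Z ⊕ Z/2
Ȟ^2: (0−0)−0=0 ⇒ 0

Ȟ^0 ≅ 0, Ȟ^1 ≅ Z ⊕ Z/2, Ȟ^2 ≅ 0


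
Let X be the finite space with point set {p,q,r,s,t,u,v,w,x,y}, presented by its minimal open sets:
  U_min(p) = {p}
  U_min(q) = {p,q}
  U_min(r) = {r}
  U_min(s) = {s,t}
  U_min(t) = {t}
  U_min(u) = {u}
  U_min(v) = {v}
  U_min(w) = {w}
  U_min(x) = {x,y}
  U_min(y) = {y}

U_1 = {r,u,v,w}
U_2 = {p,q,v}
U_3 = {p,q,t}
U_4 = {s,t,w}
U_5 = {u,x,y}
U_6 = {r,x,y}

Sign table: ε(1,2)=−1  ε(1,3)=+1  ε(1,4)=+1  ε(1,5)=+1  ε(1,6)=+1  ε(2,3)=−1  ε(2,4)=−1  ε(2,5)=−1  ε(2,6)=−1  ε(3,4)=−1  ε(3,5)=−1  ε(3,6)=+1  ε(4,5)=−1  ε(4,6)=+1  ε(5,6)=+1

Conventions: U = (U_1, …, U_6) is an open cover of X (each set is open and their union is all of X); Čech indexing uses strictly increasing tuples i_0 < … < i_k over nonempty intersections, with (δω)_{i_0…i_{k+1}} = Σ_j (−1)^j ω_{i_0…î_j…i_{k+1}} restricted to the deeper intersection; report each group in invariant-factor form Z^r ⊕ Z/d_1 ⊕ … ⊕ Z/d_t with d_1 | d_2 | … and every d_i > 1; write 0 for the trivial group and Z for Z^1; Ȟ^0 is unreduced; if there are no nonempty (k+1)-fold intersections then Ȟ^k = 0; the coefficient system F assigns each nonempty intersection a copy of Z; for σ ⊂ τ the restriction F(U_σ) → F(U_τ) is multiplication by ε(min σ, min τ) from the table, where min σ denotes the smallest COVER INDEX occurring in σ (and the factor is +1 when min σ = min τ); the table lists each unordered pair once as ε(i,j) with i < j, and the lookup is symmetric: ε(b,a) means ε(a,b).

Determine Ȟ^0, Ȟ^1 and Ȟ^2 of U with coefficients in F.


Ȟ^0(U;F) ≅ 0, Ȟ^1(U;F) ≅ Z ⊕ Z/2 and Ȟ^2(U;F) ≅ 0

nonempty intersections:
  U12={v} U14={w} U15={u} U16={r} U23={p,q} U34={t} U56={x,y}
C dims 6,7; δ0: rk 6, SNF 1^5·2
Ȟ^0: (6−6)−0=0 ⇒ 0
Ȟ^1: (7−0)−6=1 plus torsion [2] ⇒ Z ⊕ Z/2
Ȟ^2: (0−0)−0=0 ⇒ 0


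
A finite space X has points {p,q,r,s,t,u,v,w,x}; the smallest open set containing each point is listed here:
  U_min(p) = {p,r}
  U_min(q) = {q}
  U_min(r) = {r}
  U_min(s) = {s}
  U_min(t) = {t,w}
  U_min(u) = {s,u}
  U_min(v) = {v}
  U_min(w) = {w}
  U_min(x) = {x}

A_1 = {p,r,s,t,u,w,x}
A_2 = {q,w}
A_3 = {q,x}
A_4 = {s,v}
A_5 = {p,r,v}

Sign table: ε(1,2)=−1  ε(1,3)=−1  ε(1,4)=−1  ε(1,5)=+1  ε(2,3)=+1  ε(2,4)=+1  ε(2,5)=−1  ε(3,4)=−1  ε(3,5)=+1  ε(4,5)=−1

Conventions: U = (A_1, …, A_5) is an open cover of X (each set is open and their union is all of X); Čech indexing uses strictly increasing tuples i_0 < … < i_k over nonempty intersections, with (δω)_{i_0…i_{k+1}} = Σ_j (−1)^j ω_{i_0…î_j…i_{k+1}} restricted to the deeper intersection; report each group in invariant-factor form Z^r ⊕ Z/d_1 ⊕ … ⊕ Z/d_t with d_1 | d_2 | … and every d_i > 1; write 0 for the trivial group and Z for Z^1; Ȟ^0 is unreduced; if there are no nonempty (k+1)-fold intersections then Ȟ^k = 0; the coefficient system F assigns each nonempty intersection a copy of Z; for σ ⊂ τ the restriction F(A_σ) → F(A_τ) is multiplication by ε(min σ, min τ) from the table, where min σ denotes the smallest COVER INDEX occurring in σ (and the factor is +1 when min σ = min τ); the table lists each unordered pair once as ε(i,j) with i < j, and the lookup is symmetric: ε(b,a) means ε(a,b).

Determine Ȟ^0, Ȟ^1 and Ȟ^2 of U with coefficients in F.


nerve of the cover:
  A12={w} A13={x} A14={s} A15={p,r} A23={q} A45={v}
C dims 5,6; δ0: rk 4, SNF 1^4
Ȟ^0 = (5 − 4) − 0 = 1, so Ȟ^0 ≅ Z
Ȟ^1 = (6 − 0) − 4 = 2, so Ȟ^1 ≅ Z^2
Ȟ^2 = (0 − 0) − 0 = 0, so Ȟ^2 ≅ 0

Ȟ^0(U;F) ≅ Z; Ȟ^1(U;F) ≅ Z^2; Ȟ^2(U;F) ≅ 0


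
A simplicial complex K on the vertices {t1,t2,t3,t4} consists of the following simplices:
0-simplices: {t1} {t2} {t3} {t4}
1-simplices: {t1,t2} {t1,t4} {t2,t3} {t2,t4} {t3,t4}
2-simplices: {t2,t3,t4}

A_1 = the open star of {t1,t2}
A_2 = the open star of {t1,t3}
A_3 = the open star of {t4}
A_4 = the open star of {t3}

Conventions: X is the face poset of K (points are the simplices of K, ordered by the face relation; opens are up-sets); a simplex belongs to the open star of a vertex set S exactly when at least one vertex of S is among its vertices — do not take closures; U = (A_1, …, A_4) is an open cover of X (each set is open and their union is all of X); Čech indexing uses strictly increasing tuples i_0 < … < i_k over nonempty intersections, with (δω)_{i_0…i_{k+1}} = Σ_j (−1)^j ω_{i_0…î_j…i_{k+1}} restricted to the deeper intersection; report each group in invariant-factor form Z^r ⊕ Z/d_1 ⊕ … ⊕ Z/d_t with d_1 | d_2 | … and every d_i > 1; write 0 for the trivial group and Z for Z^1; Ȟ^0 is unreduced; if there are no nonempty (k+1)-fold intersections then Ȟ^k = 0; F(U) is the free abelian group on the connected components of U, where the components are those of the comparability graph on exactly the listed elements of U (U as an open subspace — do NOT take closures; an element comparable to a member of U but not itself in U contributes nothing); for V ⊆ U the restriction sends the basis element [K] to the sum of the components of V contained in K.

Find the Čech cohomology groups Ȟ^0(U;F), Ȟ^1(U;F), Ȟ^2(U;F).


cover nerve:
  A1={{t1},{t2},{t1,t2},{t1,t4},{t2,t3},{t2,t4},{t2,t3,t4}} A2={{t1},{t3},{t1,t2},{t1,t4},{t2,t3},{t3,t4},{t2,t3,t4}} A3={{t4},{t1,t4},{t2,t4},{t3,t4},{t2,t3,t4}} A4={{t3},{t2,t3},{t3,t4},{t2,t3,t4}}
  A12={{t1},{t1,t2},{t1,t4},{t2,t3},{t2,t3,t4}} A13={{t1,t4},{t2,t4},{t2,t3,t4}} A14={{t2,t3},{t2,t3,t4}} A23={{t1,t4},{t3,t4},{t2,t3,t4}} A24={{t3},{t2,t3},{t3,t4},{t2,t3,t4}} A34={{t3,t4},{t2,t3,t4}}
  A123={{t1,t4},{t2,t3,t4}} A124={{t2,t3},{t2,t3,t4}} A134={{t2,t3,t4}} A234={{t3,t4},{t2,t3,t4}}
  A1234={{t2,t3,t4}}
components per intersection:
  A1: {{t1},{t2},{t1,t2},{t1,t4},{t2,t3},{t2,t4},{t2,t3,t4}}
  A2: {{t1},{t1,t2},{t1,t4}} {{t3},{t2,t3},{t3,t4},{t2,t3,t4}}
  A3: {{t4},{t1,t4},{t2,t4},{t3,t4},{t2,t3,t4}}
  A4: {{t3},{t2,t3},{t3,t4},{t2,t3,t4}}
  A12: {{t1},{t1,t2},{t1,t4}} {{t2,t3},{t2,t3,t4}}
  A13: {{t1,t4}} {{t2,t4},{t2,t3,t4}}
  A14: {{t2,t3},{t2,t3,t4}}
  A23: {{t1,t4}} {{t3,t4},{t2,t3,t4}}
  A24: {{t3},{t2,t3},{t3,t4},{t2,t3,t4}}
  A34: {{t3,t4},{t2,t3,t4}}
  A123: {{t1,t4}} {{t2,t3,t4}}
  A124: {{t2,t3},{t2,t3,t4}}
  A134: {{t2,t3,t4}}
  A234: {{t3,t4},{t2,t3,t4}}
  A1234: {{t2,t3,t4}}
C dims 5,9,5,1; δ0: rk 4, SNF 1^4; δ1: rk 4, SNF 1^4; δ2: rk 1, SNF 1^1
Ȟ^0: (5−4)−0=1 ⇒ Z
Ȟ^1: (9−4)−4=1 ⇒ Z
Ȟ^2: (5−1)−4=0 ⇒ 0

Ȟ^0(U;F) ≅ Z, Ȟ^1(U;F) ≅ Z and Ȟ^2(U;F) ≅ 0


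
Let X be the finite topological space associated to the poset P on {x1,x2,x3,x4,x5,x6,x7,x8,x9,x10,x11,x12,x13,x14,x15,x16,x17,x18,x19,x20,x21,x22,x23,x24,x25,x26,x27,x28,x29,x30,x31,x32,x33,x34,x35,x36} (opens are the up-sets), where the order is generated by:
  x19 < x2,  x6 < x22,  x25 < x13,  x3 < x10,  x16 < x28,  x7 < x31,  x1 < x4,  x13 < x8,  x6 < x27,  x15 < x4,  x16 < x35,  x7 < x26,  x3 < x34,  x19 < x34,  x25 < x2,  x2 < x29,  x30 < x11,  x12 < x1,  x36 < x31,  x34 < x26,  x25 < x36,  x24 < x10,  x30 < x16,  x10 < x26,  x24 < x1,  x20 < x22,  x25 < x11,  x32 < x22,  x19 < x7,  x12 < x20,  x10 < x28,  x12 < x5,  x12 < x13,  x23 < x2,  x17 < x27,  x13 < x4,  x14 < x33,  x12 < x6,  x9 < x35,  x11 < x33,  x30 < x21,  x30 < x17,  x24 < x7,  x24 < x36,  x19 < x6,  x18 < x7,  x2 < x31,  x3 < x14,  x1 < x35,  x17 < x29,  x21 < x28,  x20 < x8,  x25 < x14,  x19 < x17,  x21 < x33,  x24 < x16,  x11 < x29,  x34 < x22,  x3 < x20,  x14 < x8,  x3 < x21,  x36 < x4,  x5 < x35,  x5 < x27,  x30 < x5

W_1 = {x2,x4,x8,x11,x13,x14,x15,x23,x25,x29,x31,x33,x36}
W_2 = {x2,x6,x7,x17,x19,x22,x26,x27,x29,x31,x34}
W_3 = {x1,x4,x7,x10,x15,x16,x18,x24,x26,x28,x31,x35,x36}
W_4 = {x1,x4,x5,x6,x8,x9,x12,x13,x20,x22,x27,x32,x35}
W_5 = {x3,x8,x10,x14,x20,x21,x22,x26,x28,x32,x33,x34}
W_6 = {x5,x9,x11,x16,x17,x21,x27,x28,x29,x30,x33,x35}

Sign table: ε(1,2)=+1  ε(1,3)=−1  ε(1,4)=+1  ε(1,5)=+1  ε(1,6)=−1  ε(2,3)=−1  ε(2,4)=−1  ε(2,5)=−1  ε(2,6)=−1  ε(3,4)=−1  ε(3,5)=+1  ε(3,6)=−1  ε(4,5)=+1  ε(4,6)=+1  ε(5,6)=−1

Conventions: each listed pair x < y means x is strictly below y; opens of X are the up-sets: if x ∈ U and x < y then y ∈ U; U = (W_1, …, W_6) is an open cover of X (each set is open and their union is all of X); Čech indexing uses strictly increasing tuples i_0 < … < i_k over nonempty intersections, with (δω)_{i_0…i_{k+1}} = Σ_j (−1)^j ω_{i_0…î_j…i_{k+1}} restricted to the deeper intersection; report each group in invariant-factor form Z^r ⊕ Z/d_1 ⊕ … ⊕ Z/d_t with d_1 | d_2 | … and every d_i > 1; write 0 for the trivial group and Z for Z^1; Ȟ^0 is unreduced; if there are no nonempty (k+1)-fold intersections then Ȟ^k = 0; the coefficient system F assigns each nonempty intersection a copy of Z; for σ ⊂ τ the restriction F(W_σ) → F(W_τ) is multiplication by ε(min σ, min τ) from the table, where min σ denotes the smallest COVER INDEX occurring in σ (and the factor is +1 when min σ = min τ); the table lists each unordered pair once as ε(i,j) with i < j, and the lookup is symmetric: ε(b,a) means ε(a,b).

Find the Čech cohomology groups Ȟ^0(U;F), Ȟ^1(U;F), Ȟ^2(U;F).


Ȟ^0 = 0, Ȟ^1 = Z/2, Ȟ^2 = Z

cover nerve:
  W12={x2,x29,x31} W13={x4,x15,x31,x36} W14={x4,x8,x13} W15={x8,x14,x33} W16={x11,x29,x33} W23={x7,x26,x31} W24={x6,x22,x27} W25={x22,x26,x34} W26={x17,x27,x29} W34={x1,x4,x35} W35={x10,x26,x28} W36={x16,x28,x35} W45={x8,x20,x22,x32} W46={x5,x9,x27,x35} W56={x21,x28,x33}
  W123={x31} W126={x29} W134={x4} W145={x8} W156={x33} W235={x26} W245={x22} W246={x27} W346={x35} W356={x28}
C dims 6,15,10; δ0: rk 6, SNF 1^5·2; δ1: rk 9, SNF 1^9
Ȟ^0: (6−6)−0=0 ⇒ 0
Ȟ^1: (15−9)−6=0 plus torsion [2] ⇒ Z/2
Ȟ^2: (10−0)−9=1 ⇒ Z


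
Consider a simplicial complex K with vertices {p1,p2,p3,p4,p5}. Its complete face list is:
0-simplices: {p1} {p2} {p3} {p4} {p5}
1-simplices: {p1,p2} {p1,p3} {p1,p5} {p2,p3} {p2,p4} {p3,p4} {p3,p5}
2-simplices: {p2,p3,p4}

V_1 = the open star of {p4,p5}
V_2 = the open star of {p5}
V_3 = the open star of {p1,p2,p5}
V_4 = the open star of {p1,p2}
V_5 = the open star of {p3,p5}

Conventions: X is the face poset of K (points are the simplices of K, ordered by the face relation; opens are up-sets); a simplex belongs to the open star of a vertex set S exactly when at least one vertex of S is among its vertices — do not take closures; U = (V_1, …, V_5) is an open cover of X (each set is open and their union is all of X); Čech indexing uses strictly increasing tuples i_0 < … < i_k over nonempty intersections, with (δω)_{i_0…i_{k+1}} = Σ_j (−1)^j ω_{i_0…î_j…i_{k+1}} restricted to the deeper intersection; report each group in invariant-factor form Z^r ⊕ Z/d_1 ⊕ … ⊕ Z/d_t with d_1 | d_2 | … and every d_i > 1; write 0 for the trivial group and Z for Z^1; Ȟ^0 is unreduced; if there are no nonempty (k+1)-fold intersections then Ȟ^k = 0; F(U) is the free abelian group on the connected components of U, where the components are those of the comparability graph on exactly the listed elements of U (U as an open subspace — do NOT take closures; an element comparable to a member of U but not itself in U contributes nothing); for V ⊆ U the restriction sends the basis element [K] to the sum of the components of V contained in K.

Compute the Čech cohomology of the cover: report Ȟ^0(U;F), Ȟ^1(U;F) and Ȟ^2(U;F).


Ȟ^0(U;F) ≅ Z; Ȟ^1(U;F) ≅ Z^2; Ȟ^2(U;F) ≅ 0

nonempty intersections:
  V1={{p4},{p5},{p1,p5},{p2,p4},{p3,p4},{p3,p5},{p2,p3,p4}} V2={{p5},{p1,p5},{p3,p5}} V3={{p1},{p2},{p5},{p1,p2},{p1,p3},{p1,p5},{p2,p3},{p2,p4},{p3,p5},{p2,p3,p4}} V4={{p1},{p2},{p1,p2},{p1,p3},{p1,p5},{p2,p3},{p2,p4},{p2,p3,p4}} V5={{p3},{p5},{p1,p3},{p1,p5},{p2,p3},{p3,p4},{p3,p5},{p2,p3,p4}}
  V12={{p5},{p1,p5},{p3,p5}} V13={{p5},{p1,p5},{p2,p4},{p3,p5},{p2,p3,p4}} V14={{p1,p5},{p2,p4},{p2,p3,p4}} V15={{p5},{p1,p5},{p3,p4},{p3,p5},{p2,p3,p4}} V23={{p5},{p1,p5},{p3,p5}} V24={{p1,p5}} V25={{p5},{p1,p5},{p3,p5}} V34={{p1},{p2},{p1,p2},{p1,p3},{p1,p5},{p2,p3},{p2,p4},{p2,p3,p4}} V35={{p5},{p1,p3},{p1,p5},{p2,p3},{p3,p5},{p2,p3,p4}} V45={{p1,p3},{p1,p5},{p2,p3},{p2,p3,p4}}
  V123={{p5},{p1,p5},{p3,p5}} V124={{p1,p5}} V125={{p5},{p1,p5},{p3,p5}} V134={{p1,p5},{p2,p4},{p2,p3,p4}} V135={{p5},{p1,p5},{p3,p5},{p2,p3,p4}} V145={{p1,p5},{p2,p3,p4}} V234={{p1,p5}} V235={{p5},{p1,p5},{p3,p5}} V245={{p1,p5}} V345={{p1,p3},{p1,p5},{p2,p3},{p2,p3,p4}}
  V1234={{p1,p5}} V1235={{p5},{p1,p5},{p3,p5}} V1245={{p1,p5}} V1345={{p1,p5},{p2,p3,p4}} V2345={{p1,p5}}
  V12345={{p1,p5}}
components per intersection:
  V1: {{p4},{p2,p4},{p3,p4},{p2,p3,p4}} {{p5},{p1,p5},{p3,p5}}
  V2: {{p5},{p1,p5},{p3,p5}}
  V3: {{p1},{p2},{p5},{p1,p2},{p1,p3},{p1,p5},{p2,p3},{p2,p4},{p3,p5},{p2,p3,p4}}
  V4: {{p1},{p2},{p1,p2},{p1,p3},{p1,p5},{p2,p3},{p2,p4},{p2,p3,p4}}
  V5: {{p3},{p5},{p1,p3},{p1,p5},{p2,p3},{p3,p4},{p3,p5},{p2,p3,p4}}
  V12: {{p5},{p1,p5},{p3,p5}}
  V13: {{p5},{p1,p5},{p3,p5}} {{p2,p4},{p2,p3,p4}}
  V14: {{p1,p5}} {{p2,p4},{p2,p3,p4}}
  V15: {{p5},{p1,p5},{p3,p5}} {{p3,p4},{p2,p3,p4}}
  V23: {{p5},{p1,p5},{p3,p5}}
  V24: {{p1,p5}}
  V25: {{p5},{p1,p5},{p3,p5}}
  V34: {{p1},{p2},{p1,p2},{p1,p3},{p1,p5},{p2,p3},{p2,p4},{p2,p3,p4}}
  V35: {{p5},{p1,p5},{p3,p5}} {{p1,p3}} {{p2,p3},{p2,p3,p4}}
  V45: {{p1,p3}} {{p1,p5}} {{p2,p3},{p2,p3,p4}}
  V123: {{p5},{p1,p5},{p3,p5}}
  V124: {{p1,p5}}
  V125: {{p5},{p1,p5},{p3,p5}}
  V134: {{p1,p5}} {{p2,p4},{p2,p3,p4}}
  V135: {{p5},{p1,p5},{p3,p5}} {{p2,p3,p4}}
  V145: {{p1,p5}} {{p2,p3,p4}}
  V234: {{p1,p5}}
  V235: {{p5},{p1,p5},{p3,p5}}
  V245: {{p1,p5}}
  V345: {{p1,p3}} {{p1,p5}} {{p2,p3},{p2,p3,p4}}
  V1234: {{p1,p5}}
  V1235: {{p5},{p1,p5},{p3,p5}}
  V1245: {{p1,p5}}
  V1345: {{p1,p5}} {{p2,p3,p4}}
  V2345: {{p1,p5}}
  V12345: {{p1,p5}}
C dims 6,17,15,6; δ0: rk 5, SNF 1^5; δ1: rk 10, SNF 1^10; δ2: rk 5, SNF 1^5
Ȟ^0: (6−5)−0=1 ⇒ Z
Ȟ^1: (17−10)−5=2 ⇒ Z^2
Ȟ^2: (15−5)−10=0 ⇒ 0
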